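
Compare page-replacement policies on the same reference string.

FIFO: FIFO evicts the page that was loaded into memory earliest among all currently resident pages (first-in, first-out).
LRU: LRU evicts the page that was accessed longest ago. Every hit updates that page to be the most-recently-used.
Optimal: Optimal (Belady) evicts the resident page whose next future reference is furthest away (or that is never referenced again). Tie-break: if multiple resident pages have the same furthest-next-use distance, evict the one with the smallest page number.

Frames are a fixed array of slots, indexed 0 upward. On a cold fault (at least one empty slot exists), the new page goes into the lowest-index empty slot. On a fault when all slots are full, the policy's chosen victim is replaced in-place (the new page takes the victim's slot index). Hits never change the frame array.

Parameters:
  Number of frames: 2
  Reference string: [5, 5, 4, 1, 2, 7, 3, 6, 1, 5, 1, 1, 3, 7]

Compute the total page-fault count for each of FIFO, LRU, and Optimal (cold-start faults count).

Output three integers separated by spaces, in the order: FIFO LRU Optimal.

--- FIFO ---
  step 0: ref 5 -> FAULT, frames=[5,-] (faults so far: 1)
  step 1: ref 5 -> HIT, frames=[5,-] (faults so far: 1)
  step 2: ref 4 -> FAULT, frames=[5,4] (faults so far: 2)
  step 3: ref 1 -> FAULT, evict 5, frames=[1,4] (faults so far: 3)
  step 4: ref 2 -> FAULT, evict 4, frames=[1,2] (faults so far: 4)
  step 5: ref 7 -> FAULT, evict 1, frames=[7,2] (faults so far: 5)
  step 6: ref 3 -> FAULT, evict 2, frames=[7,3] (faults so far: 6)
  step 7: ref 6 -> FAULT, evict 7, frames=[6,3] (faults so far: 7)
  step 8: ref 1 -> FAULT, evict 3, frames=[6,1] (faults so far: 8)
  step 9: ref 5 -> FAULT, evict 6, frames=[5,1] (faults so far: 9)
  step 10: ref 1 -> HIT, frames=[5,1] (faults so far: 9)
  step 11: ref 1 -> HIT, frames=[5,1] (faults so far: 9)
  step 12: ref 3 -> FAULT, evict 1, frames=[5,3] (faults so far: 10)
  step 13: ref 7 -> FAULT, evict 5, frames=[7,3] (faults so far: 11)
  FIFO total faults: 11
--- LRU ---
  step 0: ref 5 -> FAULT, frames=[5,-] (faults so far: 1)
  step 1: ref 5 -> HIT, frames=[5,-] (faults so far: 1)
  step 2: ref 4 -> FAULT, frames=[5,4] (faults so far: 2)
  step 3: ref 1 -> FAULT, evict 5, frames=[1,4] (faults so far: 3)
  step 4: ref 2 -> FAULT, evict 4, frames=[1,2] (faults so far: 4)
  step 5: ref 7 -> FAULT, evict 1, frames=[7,2] (faults so far: 5)
  step 6: ref 3 -> FAULT, evict 2, frames=[7,3] (faults so far: 6)
  step 7: ref 6 -> FAULT, evict 7, frames=[6,3] (faults so far: 7)
  step 8: ref 1 -> FAULT, evict 3, frames=[6,1] (faults so far: 8)
  step 9: ref 5 -> FAULT, evict 6, frames=[5,1] (faults so far: 9)
  step 10: ref 1 -> HIT, frames=[5,1] (faults so far: 9)
  step 11: ref 1 -> HIT, frames=[5,1] (faults so far: 9)
  step 12: ref 3 -> FAULT, evict 5, frames=[3,1] (faults so far: 10)
  step 13: ref 7 -> FAULT, evict 1, frames=[3,7] (faults so far: 11)
  LRU total faults: 11
--- Optimal ---
  step 0: ref 5 -> FAULT, frames=[5,-] (faults so far: 1)
  step 1: ref 5 -> HIT, frames=[5,-] (faults so far: 1)
  step 2: ref 4 -> FAULT, frames=[5,4] (faults so far: 2)
  step 3: ref 1 -> FAULT, evict 4, frames=[5,1] (faults so far: 3)
  step 4: ref 2 -> FAULT, evict 5, frames=[2,1] (faults so far: 4)
  step 5: ref 7 -> FAULT, evict 2, frames=[7,1] (faults so far: 5)
  step 6: ref 3 -> FAULT, evict 7, frames=[3,1] (faults so far: 6)
  step 7: ref 6 -> FAULT, evict 3, frames=[6,1] (faults so far: 7)
  step 8: ref 1 -> HIT, frames=[6,1] (faults so far: 7)
  step 9: ref 5 -> FAULT, evict 6, frames=[5,1] (faults so far: 8)
  step 10: ref 1 -> HIT, frames=[5,1] (faults so far: 8)
  step 11: ref 1 -> HIT, frames=[5,1] (faults so far: 8)
  step 12: ref 3 -> FAULT, evict 1, frames=[5,3] (faults so far: 9)
  step 13: ref 7 -> FAULT, evict 3, frames=[5,7] (faults so far: 10)
  Optimal total faults: 10

Answer: 11 11 10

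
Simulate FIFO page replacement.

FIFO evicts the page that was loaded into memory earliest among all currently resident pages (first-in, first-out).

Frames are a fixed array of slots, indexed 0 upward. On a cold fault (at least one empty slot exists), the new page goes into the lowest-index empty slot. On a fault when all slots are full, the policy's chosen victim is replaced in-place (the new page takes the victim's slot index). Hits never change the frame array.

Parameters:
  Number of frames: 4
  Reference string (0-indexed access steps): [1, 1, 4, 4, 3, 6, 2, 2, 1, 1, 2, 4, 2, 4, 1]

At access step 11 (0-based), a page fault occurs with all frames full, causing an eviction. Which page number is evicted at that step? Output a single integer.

Step 0: ref 1 -> FAULT, frames=[1,-,-,-]
Step 1: ref 1 -> HIT, frames=[1,-,-,-]
Step 2: ref 4 -> FAULT, frames=[1,4,-,-]
Step 3: ref 4 -> HIT, frames=[1,4,-,-]
Step 4: ref 3 -> FAULT, frames=[1,4,3,-]
Step 5: ref 6 -> FAULT, frames=[1,4,3,6]
Step 6: ref 2 -> FAULT, evict 1, frames=[2,4,3,6]
Step 7: ref 2 -> HIT, frames=[2,4,3,6]
Step 8: ref 1 -> FAULT, evict 4, frames=[2,1,3,6]
Step 9: ref 1 -> HIT, frames=[2,1,3,6]
Step 10: ref 2 -> HIT, frames=[2,1,3,6]
Step 11: ref 4 -> FAULT, evict 3, frames=[2,1,4,6]
At step 11: evicted page 3

Answer: 3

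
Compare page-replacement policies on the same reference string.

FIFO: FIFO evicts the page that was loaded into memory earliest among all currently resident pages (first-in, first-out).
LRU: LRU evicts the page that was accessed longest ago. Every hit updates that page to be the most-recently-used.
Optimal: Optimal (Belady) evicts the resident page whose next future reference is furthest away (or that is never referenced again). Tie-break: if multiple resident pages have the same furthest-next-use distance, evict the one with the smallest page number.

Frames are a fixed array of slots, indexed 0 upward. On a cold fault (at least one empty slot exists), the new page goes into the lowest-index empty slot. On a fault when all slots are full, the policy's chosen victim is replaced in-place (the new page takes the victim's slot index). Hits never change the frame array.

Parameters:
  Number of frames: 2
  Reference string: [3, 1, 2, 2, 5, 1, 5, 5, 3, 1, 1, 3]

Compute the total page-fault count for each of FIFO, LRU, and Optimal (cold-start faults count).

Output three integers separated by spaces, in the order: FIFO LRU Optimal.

Answer: 6 7 5

Derivation:
--- FIFO ---
  step 0: ref 3 -> FAULT, frames=[3,-] (faults so far: 1)
  step 1: ref 1 -> FAULT, frames=[3,1] (faults so far: 2)
  step 2: ref 2 -> FAULT, evict 3, frames=[2,1] (faults so far: 3)
  step 3: ref 2 -> HIT, frames=[2,1] (faults so far: 3)
  step 4: ref 5 -> FAULT, evict 1, frames=[2,5] (faults so far: 4)
  step 5: ref 1 -> FAULT, evict 2, frames=[1,5] (faults so far: 5)
  step 6: ref 5 -> HIT, frames=[1,5] (faults so far: 5)
  step 7: ref 5 -> HIT, frames=[1,5] (faults so far: 5)
  step 8: ref 3 -> FAULT, evict 5, frames=[1,3] (faults so far: 6)
  step 9: ref 1 -> HIT, frames=[1,3] (faults so far: 6)
  step 10: ref 1 -> HIT, frames=[1,3] (faults so far: 6)
  step 11: ref 3 -> HIT, frames=[1,3] (faults so far: 6)
  FIFO total faults: 6
--- LRU ---
  step 0: ref 3 -> FAULT, frames=[3,-] (faults so far: 1)
  step 1: ref 1 -> FAULT, frames=[3,1] (faults so far: 2)
  step 2: ref 2 -> FAULT, evict 3, frames=[2,1] (faults so far: 3)
  step 3: ref 2 -> HIT, frames=[2,1] (faults so far: 3)
  step 4: ref 5 -> FAULT, evict 1, frames=[2,5] (faults so far: 4)
  step 5: ref 1 -> FAULT, evict 2, frames=[1,5] (faults so far: 5)
  step 6: ref 5 -> HIT, frames=[1,5] (faults so far: 5)
  step 7: ref 5 -> HIT, frames=[1,5] (faults so far: 5)
  step 8: ref 3 -> FAULT, evict 1, frames=[3,5] (faults so far: 6)
  step 9: ref 1 -> FAULT, evict 5, frames=[3,1] (faults so far: 7)
  step 10: ref 1 -> HIT, frames=[3,1] (faults so far: 7)
  step 11: ref 3 -> HIT, frames=[3,1] (faults so far: 7)
  LRU total faults: 7
--- Optimal ---
  step 0: ref 3 -> FAULT, frames=[3,-] (faults so far: 1)
  step 1: ref 1 -> FAULT, frames=[3,1] (faults so far: 2)
  step 2: ref 2 -> FAULT, evict 3, frames=[2,1] (faults so far: 3)
  step 3: ref 2 -> HIT, frames=[2,1] (faults so far: 3)
  step 4: ref 5 -> FAULT, evict 2, frames=[5,1] (faults so far: 4)
  step 5: ref 1 -> HIT, frames=[5,1] (faults so far: 4)
  step 6: ref 5 -> HIT, frames=[5,1] (faults so far: 4)
  step 7: ref 5 -> HIT, frames=[5,1] (faults so far: 4)
  step 8: ref 3 -> FAULT, evict 5, frames=[3,1] (faults so far: 5)
  step 9: ref 1 -> HIT, frames=[3,1] (faults so far: 5)
  step 10: ref 1 -> HIT, frames=[3,1] (faults so far: 5)
  step 11: ref 3 -> HIT, frames=[3,1] (faults so far: 5)
  Optimal total faults: 5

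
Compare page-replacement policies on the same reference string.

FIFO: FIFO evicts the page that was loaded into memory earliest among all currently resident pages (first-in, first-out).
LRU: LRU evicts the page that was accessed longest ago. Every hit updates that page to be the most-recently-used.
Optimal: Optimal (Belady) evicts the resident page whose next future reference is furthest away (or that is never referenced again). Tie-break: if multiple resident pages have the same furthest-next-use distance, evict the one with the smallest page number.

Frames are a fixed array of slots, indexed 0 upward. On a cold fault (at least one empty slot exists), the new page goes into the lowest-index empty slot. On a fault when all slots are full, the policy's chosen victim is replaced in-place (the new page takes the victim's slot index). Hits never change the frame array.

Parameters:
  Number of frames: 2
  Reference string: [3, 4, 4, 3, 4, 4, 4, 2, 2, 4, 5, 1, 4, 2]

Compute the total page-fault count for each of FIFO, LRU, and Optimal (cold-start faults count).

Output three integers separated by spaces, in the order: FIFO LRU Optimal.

--- FIFO ---
  step 0: ref 3 -> FAULT, frames=[3,-] (faults so far: 1)
  step 1: ref 4 -> FAULT, frames=[3,4] (faults so far: 2)
  step 2: ref 4 -> HIT, frames=[3,4] (faults so far: 2)
  step 3: ref 3 -> HIT, frames=[3,4] (faults so far: 2)
  step 4: ref 4 -> HIT, frames=[3,4] (faults so far: 2)
  step 5: ref 4 -> HIT, frames=[3,4] (faults so far: 2)
  step 6: ref 4 -> HIT, frames=[3,4] (faults so far: 2)
  step 7: ref 2 -> FAULT, evict 3, frames=[2,4] (faults so far: 3)
  step 8: ref 2 -> HIT, frames=[2,4] (faults so far: 3)
  step 9: ref 4 -> HIT, frames=[2,4] (faults so far: 3)
  step 10: ref 5 -> FAULT, evict 4, frames=[2,5] (faults so far: 4)
  step 11: ref 1 -> FAULT, evict 2, frames=[1,5] (faults so far: 5)
  step 12: ref 4 -> FAULT, evict 5, frames=[1,4] (faults so far: 6)
  step 13: ref 2 -> FAULT, evict 1, frames=[2,4] (faults so far: 7)
  FIFO total faults: 7
--- LRU ---
  step 0: ref 3 -> FAULT, frames=[3,-] (faults so far: 1)
  step 1: ref 4 -> FAULT, frames=[3,4] (faults so far: 2)
  step 2: ref 4 -> HIT, frames=[3,4] (faults so far: 2)
  step 3: ref 3 -> HIT, frames=[3,4] (faults so far: 2)
  step 4: ref 4 -> HIT, frames=[3,4] (faults so far: 2)
  step 5: ref 4 -> HIT, frames=[3,4] (faults so far: 2)
  step 6: ref 4 -> HIT, frames=[3,4] (faults so far: 2)
  step 7: ref 2 -> FAULT, evict 3, frames=[2,4] (faults so far: 3)
  step 8: ref 2 -> HIT, frames=[2,4] (faults so far: 3)
  step 9: ref 4 -> HIT, frames=[2,4] (faults so far: 3)
  step 10: ref 5 -> FAULT, evict 2, frames=[5,4] (faults so far: 4)
  step 11: ref 1 -> FAULT, evict 4, frames=[5,1] (faults so far: 5)
  step 12: ref 4 -> FAULT, evict 5, frames=[4,1] (faults so far: 6)
  step 13: ref 2 -> FAULT, evict 1, frames=[4,2] (faults so far: 7)
  LRU total faults: 7
--- Optimal ---
  step 0: ref 3 -> FAULT, frames=[3,-] (faults so far: 1)
  step 1: ref 4 -> FAULT, frames=[3,4] (faults so far: 2)
  step 2: ref 4 -> HIT, frames=[3,4] (faults so far: 2)
  step 3: ref 3 -> HIT, frames=[3,4] (faults so far: 2)
  step 4: ref 4 -> HIT, frames=[3,4] (faults so far: 2)
  step 5: ref 4 -> HIT, frames=[3,4] (faults so far: 2)
  step 6: ref 4 -> HIT, frames=[3,4] (faults so far: 2)
  step 7: ref 2 -> FAULT, evict 3, frames=[2,4] (faults so far: 3)
  step 8: ref 2 -> HIT, frames=[2,4] (faults so far: 3)
  step 9: ref 4 -> HIT, frames=[2,4] (faults so far: 3)
  step 10: ref 5 -> FAULT, evict 2, frames=[5,4] (faults so far: 4)
  step 11: ref 1 -> FAULT, evict 5, frames=[1,4] (faults so far: 5)
  step 12: ref 4 -> HIT, frames=[1,4] (faults so far: 5)
  step 13: ref 2 -> FAULT, evict 1, frames=[2,4] (faults so far: 6)
  Optimal total faults: 6

Answer: 7 7 6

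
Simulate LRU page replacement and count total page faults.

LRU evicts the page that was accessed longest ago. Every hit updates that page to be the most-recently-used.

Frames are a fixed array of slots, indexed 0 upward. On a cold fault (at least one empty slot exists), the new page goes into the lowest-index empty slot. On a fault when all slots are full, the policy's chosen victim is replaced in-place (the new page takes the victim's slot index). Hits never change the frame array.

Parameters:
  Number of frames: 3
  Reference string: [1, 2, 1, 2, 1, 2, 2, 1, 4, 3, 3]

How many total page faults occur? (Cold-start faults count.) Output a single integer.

Step 0: ref 1 → FAULT, frames=[1,-,-]
Step 1: ref 2 → FAULT, frames=[1,2,-]
Step 2: ref 1 → HIT, frames=[1,2,-]
Step 3: ref 2 → HIT, frames=[1,2,-]
Step 4: ref 1 → HIT, frames=[1,2,-]
Step 5: ref 2 → HIT, frames=[1,2,-]
Step 6: ref 2 → HIT, frames=[1,2,-]
Step 7: ref 1 → HIT, frames=[1,2,-]
Step 8: ref 4 → FAULT, frames=[1,2,4]
Step 9: ref 3 → FAULT (evict 2), frames=[1,3,4]
Step 10: ref 3 → HIT, frames=[1,3,4]
Total faults: 4

Answer: 4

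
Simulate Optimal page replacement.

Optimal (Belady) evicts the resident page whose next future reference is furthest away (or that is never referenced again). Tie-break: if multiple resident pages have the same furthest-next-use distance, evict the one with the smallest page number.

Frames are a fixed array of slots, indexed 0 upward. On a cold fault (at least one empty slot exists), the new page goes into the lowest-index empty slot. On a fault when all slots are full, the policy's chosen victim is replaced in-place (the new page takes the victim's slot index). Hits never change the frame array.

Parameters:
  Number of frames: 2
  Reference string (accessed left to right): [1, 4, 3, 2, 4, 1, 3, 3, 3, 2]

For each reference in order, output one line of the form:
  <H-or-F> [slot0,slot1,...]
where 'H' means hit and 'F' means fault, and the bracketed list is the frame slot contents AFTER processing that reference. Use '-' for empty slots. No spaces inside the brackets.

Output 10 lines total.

F [1,-]
F [1,4]
F [3,4]
F [2,4]
H [2,4]
F [2,1]
F [2,3]
H [2,3]
H [2,3]
H [2,3]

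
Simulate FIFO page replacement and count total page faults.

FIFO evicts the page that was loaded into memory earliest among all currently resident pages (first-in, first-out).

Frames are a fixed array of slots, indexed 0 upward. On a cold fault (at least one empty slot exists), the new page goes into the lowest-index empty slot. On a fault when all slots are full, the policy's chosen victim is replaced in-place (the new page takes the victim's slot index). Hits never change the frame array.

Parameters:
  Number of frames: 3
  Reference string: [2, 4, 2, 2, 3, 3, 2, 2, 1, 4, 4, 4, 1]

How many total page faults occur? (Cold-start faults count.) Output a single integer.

Answer: 4

Derivation:
Step 0: ref 2 → FAULT, frames=[2,-,-]
Step 1: ref 4 → FAULT, frames=[2,4,-]
Step 2: ref 2 → HIT, frames=[2,4,-]
Step 3: ref 2 → HIT, frames=[2,4,-]
Step 4: ref 3 → FAULT, frames=[2,4,3]
Step 5: ref 3 → HIT, frames=[2,4,3]
Step 6: ref 2 → HIT, frames=[2,4,3]
Step 7: ref 2 → HIT, frames=[2,4,3]
Step 8: ref 1 → FAULT (evict 2), frames=[1,4,3]
Step 9: ref 4 → HIT, frames=[1,4,3]
Step 10: ref 4 → HIT, frames=[1,4,3]
Step 11: ref 4 → HIT, frames=[1,4,3]
Step 12: ref 1 → HIT, frames=[1,4,3]
Total faults: 4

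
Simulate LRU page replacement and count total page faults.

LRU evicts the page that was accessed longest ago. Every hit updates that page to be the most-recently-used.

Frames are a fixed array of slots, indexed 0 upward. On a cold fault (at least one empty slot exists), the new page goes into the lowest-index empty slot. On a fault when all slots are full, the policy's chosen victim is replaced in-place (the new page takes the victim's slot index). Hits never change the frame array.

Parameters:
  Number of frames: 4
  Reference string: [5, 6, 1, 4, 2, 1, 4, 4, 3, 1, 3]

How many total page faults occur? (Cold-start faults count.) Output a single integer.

Answer: 6

Derivation:
Step 0: ref 5 → FAULT, frames=[5,-,-,-]
Step 1: ref 6 → FAULT, frames=[5,6,-,-]
Step 2: ref 1 → FAULT, frames=[5,6,1,-]
Step 3: ref 4 → FAULT, frames=[5,6,1,4]
Step 4: ref 2 → FAULT (evict 5), frames=[2,6,1,4]
Step 5: ref 1 → HIT, frames=[2,6,1,4]
Step 6: ref 4 → HIT, frames=[2,6,1,4]
Step 7: ref 4 → HIT, frames=[2,6,1,4]
Step 8: ref 3 → FAULT (evict 6), frames=[2,3,1,4]
Step 9: ref 1 → HIT, frames=[2,3,1,4]
Step 10: ref 3 → HIT, frames=[2,3,1,4]
Total faults: 6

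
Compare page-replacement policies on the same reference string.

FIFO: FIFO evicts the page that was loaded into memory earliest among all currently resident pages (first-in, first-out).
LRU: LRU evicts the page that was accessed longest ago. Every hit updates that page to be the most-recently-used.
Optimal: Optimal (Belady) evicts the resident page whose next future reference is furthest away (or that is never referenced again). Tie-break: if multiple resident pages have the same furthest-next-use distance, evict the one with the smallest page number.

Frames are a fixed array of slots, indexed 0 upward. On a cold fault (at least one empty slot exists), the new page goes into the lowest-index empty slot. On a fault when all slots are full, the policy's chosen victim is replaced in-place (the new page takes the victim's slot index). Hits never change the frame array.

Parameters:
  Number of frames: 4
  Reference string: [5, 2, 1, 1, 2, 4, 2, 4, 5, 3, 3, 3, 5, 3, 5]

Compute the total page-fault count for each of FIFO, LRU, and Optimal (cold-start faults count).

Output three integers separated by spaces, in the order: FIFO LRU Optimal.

Answer: 6 5 5

Derivation:
--- FIFO ---
  step 0: ref 5 -> FAULT, frames=[5,-,-,-] (faults so far: 1)
  step 1: ref 2 -> FAULT, frames=[5,2,-,-] (faults so far: 2)
  step 2: ref 1 -> FAULT, frames=[5,2,1,-] (faults so far: 3)
  step 3: ref 1 -> HIT, frames=[5,2,1,-] (faults so far: 3)
  step 4: ref 2 -> HIT, frames=[5,2,1,-] (faults so far: 3)
  step 5: ref 4 -> FAULT, frames=[5,2,1,4] (faults so far: 4)
  step 6: ref 2 -> HIT, frames=[5,2,1,4] (faults so far: 4)
  step 7: ref 4 -> HIT, frames=[5,2,1,4] (faults so far: 4)
  step 8: ref 5 -> HIT, frames=[5,2,1,4] (faults so far: 4)
  step 9: ref 3 -> FAULT, evict 5, frames=[3,2,1,4] (faults so far: 5)
  step 10: ref 3 -> HIT, frames=[3,2,1,4] (faults so far: 5)
  step 11: ref 3 -> HIT, frames=[3,2,1,4] (faults so far: 5)
  step 12: ref 5 -> FAULT, evict 2, frames=[3,5,1,4] (faults so far: 6)
  step 13: ref 3 -> HIT, frames=[3,5,1,4] (faults so far: 6)
  step 14: ref 5 -> HIT, frames=[3,5,1,4] (faults so far: 6)
  FIFO total faults: 6
--- LRU ---
  step 0: ref 5 -> FAULT, frames=[5,-,-,-] (faults so far: 1)
  step 1: ref 2 -> FAULT, frames=[5,2,-,-] (faults so far: 2)
  step 2: ref 1 -> FAULT, frames=[5,2,1,-] (faults so far: 3)
  step 3: ref 1 -> HIT, frames=[5,2,1,-] (faults so far: 3)
  step 4: ref 2 -> HIT, frames=[5,2,1,-] (faults so far: 3)
  step 5: ref 4 -> FAULT, frames=[5,2,1,4] (faults so far: 4)
  step 6: ref 2 -> HIT, frames=[5,2,1,4] (faults so far: 4)
  step 7: ref 4 -> HIT, frames=[5,2,1,4] (faults so far: 4)
  step 8: ref 5 -> HIT, frames=[5,2,1,4] (faults so far: 4)
  step 9: ref 3 -> FAULT, evict 1, frames=[5,2,3,4] (faults so far: 5)
  step 10: ref 3 -> HIT, frames=[5,2,3,4] (faults so far: 5)
  step 11: ref 3 -> HIT, frames=[5,2,3,4] (faults so far: 5)
  step 12: ref 5 -> HIT, frames=[5,2,3,4] (faults so far: 5)
  step 13: ref 3 -> HIT, frames=[5,2,3,4] (faults so far: 5)
  step 14: ref 5 -> HIT, frames=[5,2,3,4] (faults so far: 5)
  LRU total faults: 5
--- Optimal ---
  step 0: ref 5 -> FAULT, frames=[5,-,-,-] (faults so far: 1)
  step 1: ref 2 -> FAULT, frames=[5,2,-,-] (faults so far: 2)
  step 2: ref 1 -> FAULT, frames=[5,2,1,-] (faults so far: 3)
  step 3: ref 1 -> HIT, frames=[5,2,1,-] (faults so far: 3)
  step 4: ref 2 -> HIT, frames=[5,2,1,-] (faults so far: 3)
  step 5: ref 4 -> FAULT, frames=[5,2,1,4] (faults so far: 4)
  step 6: ref 2 -> HIT, frames=[5,2,1,4] (faults so far: 4)
  step 7: ref 4 -> HIT, frames=[5,2,1,4] (faults so far: 4)
  step 8: ref 5 -> HIT, frames=[5,2,1,4] (faults so far: 4)
  step 9: ref 3 -> FAULT, evict 1, frames=[5,2,3,4] (faults so far: 5)
  step 10: ref 3 -> HIT, frames=[5,2,3,4] (faults so far: 5)
  step 11: ref 3 -> HIT, frames=[5,2,3,4] (faults so far: 5)
  step 12: ref 5 -> HIT, frames=[5,2,3,4] (faults so far: 5)
  step 13: ref 3 -> HIT, frames=[5,2,3,4] (faults so far: 5)
  step 14: ref 5 -> HIT, frames=[5,2,3,4] (faults so far: 5)
  Optimal total faults: 5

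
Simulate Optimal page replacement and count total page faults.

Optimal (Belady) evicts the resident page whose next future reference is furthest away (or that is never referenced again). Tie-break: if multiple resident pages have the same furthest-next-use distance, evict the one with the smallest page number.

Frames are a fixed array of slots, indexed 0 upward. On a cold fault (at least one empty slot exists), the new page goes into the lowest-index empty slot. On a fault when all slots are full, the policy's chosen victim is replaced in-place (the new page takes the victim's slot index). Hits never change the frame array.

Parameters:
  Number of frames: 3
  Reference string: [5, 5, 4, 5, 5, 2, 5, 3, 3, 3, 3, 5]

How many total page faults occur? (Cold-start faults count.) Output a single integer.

Answer: 4

Derivation:
Step 0: ref 5 → FAULT, frames=[5,-,-]
Step 1: ref 5 → HIT, frames=[5,-,-]
Step 2: ref 4 → FAULT, frames=[5,4,-]
Step 3: ref 5 → HIT, frames=[5,4,-]
Step 4: ref 5 → HIT, frames=[5,4,-]
Step 5: ref 2 → FAULT, frames=[5,4,2]
Step 6: ref 5 → HIT, frames=[5,4,2]
Step 7: ref 3 → FAULT (evict 2), frames=[5,4,3]
Step 8: ref 3 → HIT, frames=[5,4,3]
Step 9: ref 3 → HIT, frames=[5,4,3]
Step 10: ref 3 → HIT, frames=[5,4,3]
Step 11: ref 5 → HIT, frames=[5,4,3]
Total faults: 4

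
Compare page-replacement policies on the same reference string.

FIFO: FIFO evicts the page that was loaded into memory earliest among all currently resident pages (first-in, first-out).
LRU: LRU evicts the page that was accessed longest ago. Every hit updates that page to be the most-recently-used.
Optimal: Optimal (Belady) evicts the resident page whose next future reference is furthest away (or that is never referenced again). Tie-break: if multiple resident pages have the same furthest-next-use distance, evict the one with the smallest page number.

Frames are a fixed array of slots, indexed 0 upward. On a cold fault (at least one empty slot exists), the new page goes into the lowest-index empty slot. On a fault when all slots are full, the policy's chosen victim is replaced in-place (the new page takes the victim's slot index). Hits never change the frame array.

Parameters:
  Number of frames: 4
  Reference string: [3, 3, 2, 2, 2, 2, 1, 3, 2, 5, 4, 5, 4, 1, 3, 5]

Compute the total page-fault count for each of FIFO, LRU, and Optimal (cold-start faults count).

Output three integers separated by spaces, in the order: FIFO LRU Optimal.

Answer: 6 7 5

Derivation:
--- FIFO ---
  step 0: ref 3 -> FAULT, frames=[3,-,-,-] (faults so far: 1)
  step 1: ref 3 -> HIT, frames=[3,-,-,-] (faults so far: 1)
  step 2: ref 2 -> FAULT, frames=[3,2,-,-] (faults so far: 2)
  step 3: ref 2 -> HIT, frames=[3,2,-,-] (faults so far: 2)
  step 4: ref 2 -> HIT, frames=[3,2,-,-] (faults so far: 2)
  step 5: ref 2 -> HIT, frames=[3,2,-,-] (faults so far: 2)
  step 6: ref 1 -> FAULT, frames=[3,2,1,-] (faults so far: 3)
  step 7: ref 3 -> HIT, frames=[3,2,1,-] (faults so far: 3)
  step 8: ref 2 -> HIT, frames=[3,2,1,-] (faults so far: 3)
  step 9: ref 5 -> FAULT, frames=[3,2,1,5] (faults so far: 4)
  step 10: ref 4 -> FAULT, evict 3, frames=[4,2,1,5] (faults so far: 5)
  step 11: ref 5 -> HIT, frames=[4,2,1,5] (faults so far: 5)
  step 12: ref 4 -> HIT, frames=[4,2,1,5] (faults so far: 5)
  step 13: ref 1 -> HIT, frames=[4,2,1,5] (faults so far: 5)
  step 14: ref 3 -> FAULT, evict 2, frames=[4,3,1,5] (faults so far: 6)
  step 15: ref 5 -> HIT, frames=[4,3,1,5] (faults so far: 6)
  FIFO total faults: 6
--- LRU ---
  step 0: ref 3 -> FAULT, frames=[3,-,-,-] (faults so far: 1)
  step 1: ref 3 -> HIT, frames=[3,-,-,-] (faults so far: 1)
  step 2: ref 2 -> FAULT, frames=[3,2,-,-] (faults so far: 2)
  step 3: ref 2 -> HIT, frames=[3,2,-,-] (faults so far: 2)
  step 4: ref 2 -> HIT, frames=[3,2,-,-] (faults so far: 2)
  step 5: ref 2 -> HIT, frames=[3,2,-,-] (faults so far: 2)
  step 6: ref 1 -> FAULT, frames=[3,2,1,-] (faults so far: 3)
  step 7: ref 3 -> HIT, frames=[3,2,1,-] (faults so far: 3)
  step 8: ref 2 -> HIT, frames=[3,2,1,-] (faults so far: 3)
  step 9: ref 5 -> FAULT, frames=[3,2,1,5] (faults so far: 4)
  step 10: ref 4 -> FAULT, evict 1, frames=[3,2,4,5] (faults so far: 5)
  step 11: ref 5 -> HIT, frames=[3,2,4,5] (faults so far: 5)
  step 12: ref 4 -> HIT, frames=[3,2,4,5] (faults so far: 5)
  step 13: ref 1 -> FAULT, evict 3, frames=[1,2,4,5] (faults so far: 6)
  step 14: ref 3 -> FAULT, evict 2, frames=[1,3,4,5] (faults so far: 7)
  step 15: ref 5 -> HIT, frames=[1,3,4,5] (faults so far: 7)
  LRU total faults: 7
--- Optimal ---
  step 0: ref 3 -> FAULT, frames=[3,-,-,-] (faults so far: 1)
  step 1: ref 3 -> HIT, frames=[3,-,-,-] (faults so far: 1)
  step 2: ref 2 -> FAULT, frames=[3,2,-,-] (faults so far: 2)
  step 3: ref 2 -> HIT, frames=[3,2,-,-] (faults so far: 2)
  step 4: ref 2 -> HIT, frames=[3,2,-,-] (faults so far: 2)
  step 5: ref 2 -> HIT, frames=[3,2,-,-] (faults so far: 2)
  step 6: ref 1 -> FAULT, frames=[3,2,1,-] (faults so far: 3)
  step 7: ref 3 -> HIT, frames=[3,2,1,-] (faults so far: 3)
  step 8: ref 2 -> HIT, frames=[3,2,1,-] (faults so far: 3)
  step 9: ref 5 -> FAULT, frames=[3,2,1,5] (faults so far: 4)
  step 10: ref 4 -> FAULT, evict 2, frames=[3,4,1,5] (faults so far: 5)
  step 11: ref 5 -> HIT, frames=[3,4,1,5] (faults so far: 5)
  step 12: ref 4 -> HIT, frames=[3,4,1,5] (faults so far: 5)
  step 13: ref 1 -> HIT, frames=[3,4,1,5] (faults so far: 5)
  step 14: ref 3 -> HIT, frames=[3,4,1,5] (faults so far: 5)
  step 15: ref 5 -> HIT, frames=[3,4,1,5] (faults so far: 5)
  Optimal total faults: 5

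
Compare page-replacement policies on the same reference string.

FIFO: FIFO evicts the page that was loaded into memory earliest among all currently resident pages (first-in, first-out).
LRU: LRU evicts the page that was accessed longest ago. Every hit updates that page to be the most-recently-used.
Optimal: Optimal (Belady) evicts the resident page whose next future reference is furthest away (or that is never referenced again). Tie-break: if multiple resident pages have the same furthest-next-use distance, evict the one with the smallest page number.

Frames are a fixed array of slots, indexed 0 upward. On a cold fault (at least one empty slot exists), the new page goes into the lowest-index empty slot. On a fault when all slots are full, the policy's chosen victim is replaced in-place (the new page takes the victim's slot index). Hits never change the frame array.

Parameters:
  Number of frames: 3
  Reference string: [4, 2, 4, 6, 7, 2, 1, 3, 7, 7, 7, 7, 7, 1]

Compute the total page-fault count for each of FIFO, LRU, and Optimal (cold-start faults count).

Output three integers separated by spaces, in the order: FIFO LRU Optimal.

--- FIFO ---
  step 0: ref 4 -> FAULT, frames=[4,-,-] (faults so far: 1)
  step 1: ref 2 -> FAULT, frames=[4,2,-] (faults so far: 2)
  step 2: ref 4 -> HIT, frames=[4,2,-] (faults so far: 2)
  step 3: ref 6 -> FAULT, frames=[4,2,6] (faults so far: 3)
  step 4: ref 7 -> FAULT, evict 4, frames=[7,2,6] (faults so far: 4)
  step 5: ref 2 -> HIT, frames=[7,2,6] (faults so far: 4)
  step 6: ref 1 -> FAULT, evict 2, frames=[7,1,6] (faults so far: 5)
  step 7: ref 3 -> FAULT, evict 6, frames=[7,1,3] (faults so far: 6)
  step 8: ref 7 -> HIT, frames=[7,1,3] (faults so far: 6)
  step 9: ref 7 -> HIT, frames=[7,1,3] (faults so far: 6)
  step 10: ref 7 -> HIT, frames=[7,1,3] (faults so far: 6)
  step 11: ref 7 -> HIT, frames=[7,1,3] (faults so far: 6)
  step 12: ref 7 -> HIT, frames=[7,1,3] (faults so far: 6)
  step 13: ref 1 -> HIT, frames=[7,1,3] (faults so far: 6)
  FIFO total faults: 6
--- LRU ---
  step 0: ref 4 -> FAULT, frames=[4,-,-] (faults so far: 1)
  step 1: ref 2 -> FAULT, frames=[4,2,-] (faults so far: 2)
  step 2: ref 4 -> HIT, frames=[4,2,-] (faults so far: 2)
  step 3: ref 6 -> FAULT, frames=[4,2,6] (faults so far: 3)
  step 4: ref 7 -> FAULT, evict 2, frames=[4,7,6] (faults so far: 4)
  step 5: ref 2 -> FAULT, evict 4, frames=[2,7,6] (faults so far: 5)
  step 6: ref 1 -> FAULT, evict 6, frames=[2,7,1] (faults so far: 6)
  step 7: ref 3 -> FAULT, evict 7, frames=[2,3,1] (faults so far: 7)
  step 8: ref 7 -> FAULT, evict 2, frames=[7,3,1] (faults so far: 8)
  step 9: ref 7 -> HIT, frames=[7,3,1] (faults so far: 8)
  step 10: ref 7 -> HIT, frames=[7,3,1] (faults so far: 8)
  step 11: ref 7 -> HIT, frames=[7,3,1] (faults so far: 8)
  step 12: ref 7 -> HIT, frames=[7,3,1] (faults so far: 8)
  step 13: ref 1 -> HIT, frames=[7,3,1] (faults so far: 8)
  LRU total faults: 8
--- Optimal ---
  step 0: ref 4 -> FAULT, frames=[4,-,-] (faults so far: 1)
  step 1: ref 2 -> FAULT, frames=[4,2,-] (faults so far: 2)
  step 2: ref 4 -> HIT, frames=[4,2,-] (faults so far: 2)
  step 3: ref 6 -> FAULT, frames=[4,2,6] (faults so far: 3)
  step 4: ref 7 -> FAULT, evict 4, frames=[7,2,6] (faults so far: 4)
  step 5: ref 2 -> HIT, frames=[7,2,6] (faults so far: 4)
  step 6: ref 1 -> FAULT, evict 2, frames=[7,1,6] (faults so far: 5)
  step 7: ref 3 -> FAULT, evict 6, frames=[7,1,3] (faults so far: 6)
  step 8: ref 7 -> HIT, frames=[7,1,3] (faults so far: 6)
  step 9: ref 7 -> HIT, frames=[7,1,3] (faults so far: 6)
  step 10: ref 7 -> HIT, frames=[7,1,3] (faults so far: 6)
  step 11: ref 7 -> HIT, frames=[7,1,3] (faults so far: 6)
  step 12: ref 7 -> HIT, frames=[7,1,3] (faults so far: 6)
  step 13: ref 1 -> HIT, frames=[7,1,3] (faults so far: 6)
  Optimal total faults: 6

Answer: 6 8 6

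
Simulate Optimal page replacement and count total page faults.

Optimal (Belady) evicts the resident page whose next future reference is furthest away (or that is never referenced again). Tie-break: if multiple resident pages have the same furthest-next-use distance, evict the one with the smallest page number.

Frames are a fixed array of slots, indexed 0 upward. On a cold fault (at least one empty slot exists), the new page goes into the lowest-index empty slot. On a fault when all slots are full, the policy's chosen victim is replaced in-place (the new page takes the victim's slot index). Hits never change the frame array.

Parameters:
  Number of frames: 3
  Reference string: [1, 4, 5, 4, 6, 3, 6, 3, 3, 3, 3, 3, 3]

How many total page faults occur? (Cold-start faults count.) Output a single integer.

Step 0: ref 1 → FAULT, frames=[1,-,-]
Step 1: ref 4 → FAULT, frames=[1,4,-]
Step 2: ref 5 → FAULT, frames=[1,4,5]
Step 3: ref 4 → HIT, frames=[1,4,5]
Step 4: ref 6 → FAULT (evict 1), frames=[6,4,5]
Step 5: ref 3 → FAULT (evict 4), frames=[6,3,5]
Step 6: ref 6 → HIT, frames=[6,3,5]
Step 7: ref 3 → HIT, frames=[6,3,5]
Step 8: ref 3 → HIT, frames=[6,3,5]
Step 9: ref 3 → HIT, frames=[6,3,5]
Step 10: ref 3 → HIT, frames=[6,3,5]
Step 11: ref 3 → HIT, frames=[6,3,5]
Step 12: ref 3 → HIT, frames=[6,3,5]
Total faults: 5

Answer: 5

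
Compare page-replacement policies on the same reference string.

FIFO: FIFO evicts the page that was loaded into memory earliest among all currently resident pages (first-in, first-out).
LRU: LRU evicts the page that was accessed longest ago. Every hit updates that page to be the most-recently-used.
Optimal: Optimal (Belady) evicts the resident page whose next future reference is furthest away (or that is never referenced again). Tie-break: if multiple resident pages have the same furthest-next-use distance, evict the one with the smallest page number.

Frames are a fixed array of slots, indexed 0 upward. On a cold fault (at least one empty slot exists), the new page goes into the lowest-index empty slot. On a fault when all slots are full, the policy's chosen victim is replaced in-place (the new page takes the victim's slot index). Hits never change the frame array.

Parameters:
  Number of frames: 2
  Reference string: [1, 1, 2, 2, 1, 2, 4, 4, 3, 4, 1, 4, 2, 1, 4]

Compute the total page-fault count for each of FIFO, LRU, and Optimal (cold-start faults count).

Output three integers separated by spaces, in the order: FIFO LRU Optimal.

--- FIFO ---
  step 0: ref 1 -> FAULT, frames=[1,-] (faults so far: 1)
  step 1: ref 1 -> HIT, frames=[1,-] (faults so far: 1)
  step 2: ref 2 -> FAULT, frames=[1,2] (faults so far: 2)
  step 3: ref 2 -> HIT, frames=[1,2] (faults so far: 2)
  step 4: ref 1 -> HIT, frames=[1,2] (faults so far: 2)
  step 5: ref 2 -> HIT, frames=[1,2] (faults so far: 2)
  step 6: ref 4 -> FAULT, evict 1, frames=[4,2] (faults so far: 3)
  step 7: ref 4 -> HIT, frames=[4,2] (faults so far: 3)
  step 8: ref 3 -> FAULT, evict 2, frames=[4,3] (faults so far: 4)
  step 9: ref 4 -> HIT, frames=[4,3] (faults so far: 4)
  step 10: ref 1 -> FAULT, evict 4, frames=[1,3] (faults so far: 5)
  step 11: ref 4 -> FAULT, evict 3, frames=[1,4] (faults so far: 6)
  step 12: ref 2 -> FAULT, evict 1, frames=[2,4] (faults so far: 7)
  step 13: ref 1 -> FAULT, evict 4, frames=[2,1] (faults so far: 8)
  step 14: ref 4 -> FAULT, evict 2, frames=[4,1] (faults so far: 9)
  FIFO total faults: 9
--- LRU ---
  step 0: ref 1 -> FAULT, frames=[1,-] (faults so far: 1)
  step 1: ref 1 -> HIT, frames=[1,-] (faults so far: 1)
  step 2: ref 2 -> FAULT, frames=[1,2] (faults so far: 2)
  step 3: ref 2 -> HIT, frames=[1,2] (faults so far: 2)
  step 4: ref 1 -> HIT, frames=[1,2] (faults so far: 2)
  step 5: ref 2 -> HIT, frames=[1,2] (faults so far: 2)
  step 6: ref 4 -> FAULT, evict 1, frames=[4,2] (faults so far: 3)
  step 7: ref 4 -> HIT, frames=[4,2] (faults so far: 3)
  step 8: ref 3 -> FAULT, evict 2, frames=[4,3] (faults so far: 4)
  step 9: ref 4 -> HIT, frames=[4,3] (faults so far: 4)
  step 10: ref 1 -> FAULT, evict 3, frames=[4,1] (faults so far: 5)
  step 11: ref 4 -> HIT, frames=[4,1] (faults so far: 5)
  step 12: ref 2 -> FAULT, evict 1, frames=[4,2] (faults so far: 6)
  step 13: ref 1 -> FAULT, evict 4, frames=[1,2] (faults so far: 7)
  step 14: ref 4 -> FAULT, evict 2, frames=[1,4] (faults so far: 8)
  LRU total faults: 8
--- Optimal ---
  step 0: ref 1 -> FAULT, frames=[1,-] (faults so far: 1)
  step 1: ref 1 -> HIT, frames=[1,-] (faults so far: 1)
  step 2: ref 2 -> FAULT, frames=[1,2] (faults so far: 2)
  step 3: ref 2 -> HIT, frames=[1,2] (faults so far: 2)
  step 4: ref 1 -> HIT, frames=[1,2] (faults so far: 2)
  step 5: ref 2 -> HIT, frames=[1,2] (faults so far: 2)
  step 6: ref 4 -> FAULT, evict 2, frames=[1,4] (faults so far: 3)
  step 7: ref 4 -> HIT, frames=[1,4] (faults so far: 3)
  step 8: ref 3 -> FAULT, evict 1, frames=[3,4] (faults so far: 4)
  step 9: ref 4 -> HIT, frames=[3,4] (faults so far: 4)
  step 10: ref 1 -> FAULT, evict 3, frames=[1,4] (faults so far: 5)
  step 11: ref 4 -> HIT, frames=[1,4] (faults so far: 5)
  step 12: ref 2 -> FAULT, evict 4, frames=[1,2] (faults so far: 6)
  step 13: ref 1 -> HIT, frames=[1,2] (faults so far: 6)
  step 14: ref 4 -> FAULT, evict 1, frames=[4,2] (faults so far: 7)
  Optimal total faults: 7

Answer: 9 8 7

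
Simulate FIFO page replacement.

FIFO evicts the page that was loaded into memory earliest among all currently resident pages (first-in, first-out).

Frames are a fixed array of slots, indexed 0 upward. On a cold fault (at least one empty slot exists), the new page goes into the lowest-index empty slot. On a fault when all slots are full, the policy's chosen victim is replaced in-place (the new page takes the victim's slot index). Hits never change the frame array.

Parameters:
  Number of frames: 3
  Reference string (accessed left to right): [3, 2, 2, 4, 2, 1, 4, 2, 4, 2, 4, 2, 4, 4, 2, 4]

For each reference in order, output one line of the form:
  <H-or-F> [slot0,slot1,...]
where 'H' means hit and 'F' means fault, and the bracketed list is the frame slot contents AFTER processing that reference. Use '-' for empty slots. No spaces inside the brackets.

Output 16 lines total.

F [3,-,-]
F [3,2,-]
H [3,2,-]
F [3,2,4]
H [3,2,4]
F [1,2,4]
H [1,2,4]
H [1,2,4]
H [1,2,4]
H [1,2,4]
H [1,2,4]
H [1,2,4]
H [1,2,4]
H [1,2,4]
H [1,2,4]
H [1,2,4]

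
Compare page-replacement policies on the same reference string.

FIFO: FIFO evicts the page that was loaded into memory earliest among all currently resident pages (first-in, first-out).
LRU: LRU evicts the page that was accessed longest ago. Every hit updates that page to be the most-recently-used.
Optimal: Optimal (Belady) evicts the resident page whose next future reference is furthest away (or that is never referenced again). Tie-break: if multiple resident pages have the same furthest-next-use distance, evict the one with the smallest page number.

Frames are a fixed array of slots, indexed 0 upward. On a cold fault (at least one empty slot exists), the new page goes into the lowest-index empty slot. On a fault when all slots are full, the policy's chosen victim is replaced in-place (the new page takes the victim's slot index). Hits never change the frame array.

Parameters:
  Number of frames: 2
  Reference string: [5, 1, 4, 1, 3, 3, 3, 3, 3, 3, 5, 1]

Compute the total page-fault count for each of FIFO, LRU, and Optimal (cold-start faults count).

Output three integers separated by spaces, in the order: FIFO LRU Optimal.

Answer: 6 6 5

Derivation:
--- FIFO ---
  step 0: ref 5 -> FAULT, frames=[5,-] (faults so far: 1)
  step 1: ref 1 -> FAULT, frames=[5,1] (faults so far: 2)
  step 2: ref 4 -> FAULT, evict 5, frames=[4,1] (faults so far: 3)
  step 3: ref 1 -> HIT, frames=[4,1] (faults so far: 3)
  step 4: ref 3 -> FAULT, evict 1, frames=[4,3] (faults so far: 4)
  step 5: ref 3 -> HIT, frames=[4,3] (faults so far: 4)
  step 6: ref 3 -> HIT, frames=[4,3] (faults so far: 4)
  step 7: ref 3 -> HIT, frames=[4,3] (faults so far: 4)
  step 8: ref 3 -> HIT, frames=[4,3] (faults so far: 4)
  step 9: ref 3 -> HIT, frames=[4,3] (faults so far: 4)
  step 10: ref 5 -> FAULT, evict 4, frames=[5,3] (faults so far: 5)
  step 11: ref 1 -> FAULT, evict 3, frames=[5,1] (faults so far: 6)
  FIFO total faults: 6
--- LRU ---
  step 0: ref 5 -> FAULT, frames=[5,-] (faults so far: 1)
  step 1: ref 1 -> FAULT, frames=[5,1] (faults so far: 2)
  step 2: ref 4 -> FAULT, evict 5, frames=[4,1] (faults so far: 3)
  step 3: ref 1 -> HIT, frames=[4,1] (faults so far: 3)
  step 4: ref 3 -> FAULT, evict 4, frames=[3,1] (faults so far: 4)
  step 5: ref 3 -> HIT, frames=[3,1] (faults so far: 4)
  step 6: ref 3 -> HIT, frames=[3,1] (faults so far: 4)
  step 7: ref 3 -> HIT, frames=[3,1] (faults so far: 4)
  step 8: ref 3 -> HIT, frames=[3,1] (faults so far: 4)
  step 9: ref 3 -> HIT, frames=[3,1] (faults so far: 4)
  step 10: ref 5 -> FAULT, evict 1, frames=[3,5] (faults so far: 5)
  step 11: ref 1 -> FAULT, evict 3, frames=[1,5] (faults so far: 6)
  LRU total faults: 6
--- Optimal ---
  step 0: ref 5 -> FAULT, frames=[5,-] (faults so far: 1)
  step 1: ref 1 -> FAULT, frames=[5,1] (faults so far: 2)
  step 2: ref 4 -> FAULT, evict 5, frames=[4,1] (faults so far: 3)
  step 3: ref 1 -> HIT, frames=[4,1] (faults so far: 3)
  step 4: ref 3 -> FAULT, evict 4, frames=[3,1] (faults so far: 4)
  step 5: ref 3 -> HIT, frames=[3,1] (faults so far: 4)
  step 6: ref 3 -> HIT, frames=[3,1] (faults so far: 4)
  step 7: ref 3 -> HIT, frames=[3,1] (faults so far: 4)
  step 8: ref 3 -> HIT, frames=[3,1] (faults so far: 4)
  step 9: ref 3 -> HIT, frames=[3,1] (faults so far: 4)
  step 10: ref 5 -> FAULT, evict 3, frames=[5,1] (faults so far: 5)
  step 11: ref 1 -> HIT, frames=[5,1] (faults so far: 5)
  Optimal total faults: 5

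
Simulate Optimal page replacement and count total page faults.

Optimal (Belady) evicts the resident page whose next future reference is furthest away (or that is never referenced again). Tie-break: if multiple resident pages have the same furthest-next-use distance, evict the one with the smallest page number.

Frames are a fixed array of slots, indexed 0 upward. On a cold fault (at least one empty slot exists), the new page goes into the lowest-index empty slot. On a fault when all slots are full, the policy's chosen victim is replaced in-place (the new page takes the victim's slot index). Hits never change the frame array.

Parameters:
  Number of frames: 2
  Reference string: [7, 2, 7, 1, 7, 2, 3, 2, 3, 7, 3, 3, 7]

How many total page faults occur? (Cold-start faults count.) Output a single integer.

Step 0: ref 7 → FAULT, frames=[7,-]
Step 1: ref 2 → FAULT, frames=[7,2]
Step 2: ref 7 → HIT, frames=[7,2]
Step 3: ref 1 → FAULT (evict 2), frames=[7,1]
Step 4: ref 7 → HIT, frames=[7,1]
Step 5: ref 2 → FAULT (evict 1), frames=[7,2]
Step 6: ref 3 → FAULT (evict 7), frames=[3,2]
Step 7: ref 2 → HIT, frames=[3,2]
Step 8: ref 3 → HIT, frames=[3,2]
Step 9: ref 7 → FAULT (evict 2), frames=[3,7]
Step 10: ref 3 → HIT, frames=[3,7]
Step 11: ref 3 → HIT, frames=[3,7]
Step 12: ref 7 → HIT, frames=[3,7]
Total faults: 6

Answer: 6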